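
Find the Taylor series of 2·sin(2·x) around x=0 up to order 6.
8·x^5/15 - 8·x^3/3 + 4·x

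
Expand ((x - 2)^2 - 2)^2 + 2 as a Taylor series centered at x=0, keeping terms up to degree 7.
x^4 - 8·x^3 + 20·x^2 - 16·x + 6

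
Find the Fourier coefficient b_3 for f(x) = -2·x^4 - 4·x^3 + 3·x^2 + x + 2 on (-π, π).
b_3 = (1/π) ∫_{-π}^{π} f(x)·sin(3x) dx.
Evaluate the integral (use parity and integration by parts as needed): b_3 = 22/9 - 8·π^2/3.

Final answer: 22/9 - 8·π^2/3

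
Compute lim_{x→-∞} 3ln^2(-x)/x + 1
The quotient is an ∞/∞ indeterminate form as x → -∞.
Compare growth rates of the dominant terms (exponentials ≫ polynomials ≫ logarithms), or apply L'Hôpital's rule; the quotient → 0.
Adding the constant: 0 + 1 = 1. Limit = 1.

Final answer: 1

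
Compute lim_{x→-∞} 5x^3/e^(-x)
This is an ∞/∞ indeterminate form as x → -∞.
Compare growth rates of the dominant terms (exponentials ≫ polynomials ≫ logarithms), or apply L'Hôpital's rule; the quotient → 0.
Limit = 0.

Final answer: 0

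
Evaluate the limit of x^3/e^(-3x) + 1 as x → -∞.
The quotient is an ∞/∞ indeterminate form as x → -∞.
Compare growth rates of the dominant terms (exponentials ≫ polynomials ≫ logarithms), or apply L'Hôpital's rule; the quotient → 0.
Adding the constant: 0 + 1 = 1. Limit = 1.

Final answer: 1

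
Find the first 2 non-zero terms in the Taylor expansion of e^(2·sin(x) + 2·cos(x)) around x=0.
2·x·e^(2) + e^(2)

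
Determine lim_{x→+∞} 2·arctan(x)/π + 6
Evaluate the dominant behaviour as x → +∞; each term tends to a finite value or vanishes.
Limit = 7.

Final answer: 7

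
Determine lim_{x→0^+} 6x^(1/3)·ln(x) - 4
The product is a 0·∞ indeterminate form at x → 0⁺.
Rewrite the product as 6·ln(x) / x^(-1/3) and apply L'Hôpital, or use the standard hierarchy x^(-1/3) ≫ |ln x| as x → 0⁺.
The indeterminate product → 0, so the limit = -4.

Final answer: -4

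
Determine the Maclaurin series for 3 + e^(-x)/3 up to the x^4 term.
x^4/72 - x^3/18 + x^2/6 - x/3 + 10/3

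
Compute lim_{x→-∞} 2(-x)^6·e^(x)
This is a 0·∞ indeterminate form at x → -∞.
Rewrite the product as 2(-x)^6 / e^(-x) (an ∞/∞ form) and apply L'Hôpital, or use the standard hierarchy e^(|x|) ≫ |(-x)^6| as x → -∞.
The indeterminate product → 0, so the limit = 0.

Final answer: 0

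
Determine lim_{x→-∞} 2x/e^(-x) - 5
The quotient is an ∞/∞ indeterminate form as x → -∞.
Compare growth rates of the dominant terms (exponentials ≫ polynomials ≫ logarithms), or apply L'Hôpital's rule; the quotient → 0.
Adding the constant: 0 - 5 = -5. Limit = -5.

Final answer: -5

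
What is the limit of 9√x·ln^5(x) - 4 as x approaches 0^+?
The product is a 0·∞ indeterminate form at x → 0⁺.
Rewrite the product as 9·ln^5(x) / x^(-1/2) and apply L'Hôpital, or use the standard hierarchy x^(-1/2) ≫ |ln x|^5 as x → 0⁺.
The indeterminate product → 0, so the limit = -4.

Final answer: -4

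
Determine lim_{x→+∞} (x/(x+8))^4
As x → +∞: x/(x+8) = 1/(1 + 8/x) → 1, and the 4th power of a limit-1 base also → 1.
Limit = 1.

Final answer: 1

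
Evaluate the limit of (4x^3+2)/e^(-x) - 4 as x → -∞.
The quotient is an ∞/∞ indeterminate form as x → -∞.
Compare growth rates of the dominant terms (exponentials ≫ polynomials ≫ logarithms), or apply L'Hôpital's rule; the quotient → 0.
Adding the constant: 0 - 4 = -4. Limit = -4.

Final answer: -4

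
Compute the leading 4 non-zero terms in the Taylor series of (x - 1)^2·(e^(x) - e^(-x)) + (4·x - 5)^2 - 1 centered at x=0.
7·x^3/3 + 12·x^2 - 38·x + 24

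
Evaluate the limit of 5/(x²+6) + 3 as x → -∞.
Evaluate the dominant behaviour as x → -∞; each term tends to a finite value or vanishes.
Limit = 3.

Final answer: 3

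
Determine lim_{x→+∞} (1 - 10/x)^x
As x → +∞: this is the defining limit (1 - 10/x)^x → e^(-10).
Limit = e^(-10).

Final answer: e^(-10)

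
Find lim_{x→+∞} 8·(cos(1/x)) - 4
Evaluate the dominant behaviour as x → +∞; each term tends to a finite value or vanishes.
Limit = 4.

Final answer: 4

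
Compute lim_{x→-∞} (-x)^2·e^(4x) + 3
The product is a 0·∞ indeterminate form at x → -∞.
Rewrite the product as (-x)^2 / e^(-4x) (an ∞/∞ form) and apply L'Hôpital, or use the standard hierarchy e^(4|x|) ≫ |(-x)^2| as x → -∞.
The indeterminate product → 0, so the limit = 3.

Final answer: 3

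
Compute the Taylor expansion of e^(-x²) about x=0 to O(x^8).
-x^6/6 + x^4/2 - x^2 + 1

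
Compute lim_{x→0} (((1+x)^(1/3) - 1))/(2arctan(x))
Both numerator and denominator → 0 as x → 0; this is a 0/0 indeterminate form.
Expand each to leading order near x = 0: numerator ~ x/3, denominator ~ 2·x.
The limit of the ratio is 1/6.

Final answer: 1/6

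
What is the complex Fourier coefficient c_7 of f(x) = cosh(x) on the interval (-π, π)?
Compute the real Fourier coefficients first: a_7 = -sinh(π)/(25·π), b_7 = 0.
Then c_7 = (a_7 − i·b_7)/2 = -sinh(π)/(50·π).

Final answer: -sinh(π)/(50·π)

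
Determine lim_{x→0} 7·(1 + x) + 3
Direct substitution at x = 0 gives 10.

Final answer: 10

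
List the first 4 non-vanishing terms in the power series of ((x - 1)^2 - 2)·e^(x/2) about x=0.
11·x^3/48 - x^2/8 - 5·x/2 - 1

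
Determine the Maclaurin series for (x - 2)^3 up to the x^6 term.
x^3 - 6·x^2 + 12·x - 8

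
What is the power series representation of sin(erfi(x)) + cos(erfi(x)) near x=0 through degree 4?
x^4·(-4/(3·π) + 2/(3·π^2)) + x^3·(-4/(3·π^(3/2)) + 2/(3·√(π))) - 2·x^2/π + 2·x/√(π) + 1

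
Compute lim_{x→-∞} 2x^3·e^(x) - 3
The product is a 0·∞ indeterminate form at x → -∞.
Rewrite the product as 2x^3 / e^(-x) (an ∞/∞ form) and apply L'Hôpital, or use the standard hierarchy e^(|x|) ≫ |x^3| as x → -∞.
The indeterminate product → 0, so the limit = -3.

Final answer: -3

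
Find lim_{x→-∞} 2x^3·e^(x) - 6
The product is a 0·∞ indeterminate form at x → -∞.
Rewrite the product as 2x^3 / e^(-x) (an ∞/∞ form) and apply L'Hôpital, or use the standard hierarchy e^(|x|) ≫ |x^3| as x → -∞.
The indeterminate product → 0, so the limit = -6.

Final answer: -6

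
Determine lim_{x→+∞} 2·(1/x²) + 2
Evaluate the dominant behaviour as x → +∞; each term tends to a finite value or vanishes.
Limit = 2.

Final answer: 2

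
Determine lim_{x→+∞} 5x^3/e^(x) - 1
The quotient is an ∞/∞ indeterminate form as x → +∞.
The exponential denominator e^(x) dominates the polynomial numerator (e^x ≫ x^3 as x → ∞), so the quotient → 0.
Adding the constant: 0 - 1 = -1. Limit = -1.

Final answer: -1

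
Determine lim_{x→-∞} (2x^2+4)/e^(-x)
This is an ∞/∞ indeterminate form as x → -∞.
Compare growth rates of the dominant terms (exponentials ≫ polynomials ≫ logarithms), or apply L'Hôpital's rule; the quotient → 0.
Limit = 0.

Final answer: 0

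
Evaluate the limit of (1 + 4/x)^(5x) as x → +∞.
As x → +∞: write (1 + 4/x)^(5x) = ((1 + 4/x)^x)^5 → (e^4)^5 = e^20.
Limit = e^(20).

Final answer: e^(20)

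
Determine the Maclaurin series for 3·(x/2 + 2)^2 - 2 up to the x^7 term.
3·x^2/4 + 6·x + 10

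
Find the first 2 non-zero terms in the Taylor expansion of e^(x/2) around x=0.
x/2 + 1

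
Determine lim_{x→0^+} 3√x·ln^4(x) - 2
The product is a 0·∞ indeterminate form at x → 0⁺.
Rewrite the product as 3·ln^4(x) / x^(-1/2) and apply L'Hôpital, or use the standard hierarchy x^(-1/2) ≫ |ln x|^4 as x → 0⁺.
The indeterminate product → 0, so the limit = -2.

Final answer: -2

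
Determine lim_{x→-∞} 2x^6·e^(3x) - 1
The product is a 0·∞ indeterminate form at x → -∞.
Rewrite the product as 2x^6 / e^(-3x) (an ∞/∞ form) and apply L'Hôpital, or use the standard hierarchy e^(3|x|) ≫ |x^6| as x → -∞.
The indeterminate product → 0, so the limit = -1.

Final answer: -1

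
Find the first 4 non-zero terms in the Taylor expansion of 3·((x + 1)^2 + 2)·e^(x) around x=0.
15·x^3/2 + 27·x^2/2 + 15·x + 9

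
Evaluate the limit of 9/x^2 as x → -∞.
Evaluate the dominant behaviour as x → -∞; each term tends to a finite value or vanishes.
Limit = 0.

Final answer: 0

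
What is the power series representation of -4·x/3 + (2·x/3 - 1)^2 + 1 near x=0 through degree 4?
4·x^2/9 - 8·x/3 + 2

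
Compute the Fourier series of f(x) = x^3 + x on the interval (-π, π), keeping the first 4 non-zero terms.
(-10 + 2·π^2)·sin(x) + (1/2 - π^2)·sin(2·x) + (2/9 + 2·π^2/3)·sin(3·x) + (-π^2/2 - 5/16)·sin(4·x)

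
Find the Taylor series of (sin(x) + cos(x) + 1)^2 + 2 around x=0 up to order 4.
x^4/12 - 5·x^3/3 - x^2 + 4·x + 6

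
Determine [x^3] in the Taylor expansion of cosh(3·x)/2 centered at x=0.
Expand to order 3: cosh(3·x)/2 = 9·x^2/4 + 1/2 + O(x^4).
The coefficient of x^3 is 0.

Final answer: 0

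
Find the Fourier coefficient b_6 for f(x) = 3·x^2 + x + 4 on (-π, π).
b_6 = (1/π) ∫_{-π}^{π} f(x)·sin(6x) dx.
Evaluate the integral (use parity and integration by parts as needed): b_6 = -1/3.

Final answer: -1/3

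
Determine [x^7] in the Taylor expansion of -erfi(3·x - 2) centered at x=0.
Expand to order 7: -erfi(3·x - 2) = -448821·x^7·e^(4)/(35·√(π)) + 25758·x^6·e^(4)/(5·√(π)) - 1863·x^5·e^(4)/√(π) + 594·x^4·e^(4)/√(π) - 162·x^3·e^(4)/√(π) + 36·x^2·e^(4)/√(π) - 6·x·e^(4)/√(π) + erfi(2) + O(x^8).
The coefficient of x^7 is -448821·e^(4)/(35·√(π)).

Final answer: -448821·e^(4)/(35·√(π))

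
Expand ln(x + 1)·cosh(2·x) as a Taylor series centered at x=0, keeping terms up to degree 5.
23·x^5/15 - 5·x^4/4 + 7·x^3/3 - x^2/2 + x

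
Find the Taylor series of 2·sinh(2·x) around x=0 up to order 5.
8·x^5/15 + 8·x^3/3 + 4·x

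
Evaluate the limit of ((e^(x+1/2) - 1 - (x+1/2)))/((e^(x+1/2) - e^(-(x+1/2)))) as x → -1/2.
Both numerator and denominator → 0 as x → -1/2; this is a 0/0 indeterminate form.
Expand each to leading order near x = -1/2: numerator ~ (x + 1/2)^2/2, denominator ~ 2·(x + 1/2).
The limit of the ratio is 0.

Final answer: 0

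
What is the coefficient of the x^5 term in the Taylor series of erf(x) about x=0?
Expand to order 5: erf(x) = x^5/(5·√(π)) - 2·x^3/(3·√(π)) + 2·x/√(π) + O(x^6).
The coefficient of x^5 is 1/(5·√(π)).

Final answer: 1/(5·√(π))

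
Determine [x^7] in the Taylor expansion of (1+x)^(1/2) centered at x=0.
Expand to order 7: (1+x)^(1/2) = 33·x^7/2048 - 21·x^6/1024 + 7·x^5/256 - 5·x^4/128 + x^3/16 - x^2/8 + x/2 + 1 + O(x^8).
The coefficient of x^7 is 33/2048.

Final answer: 33/2048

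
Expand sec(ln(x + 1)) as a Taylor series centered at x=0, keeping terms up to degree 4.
2·x^4/3 - x^3/2 + x^2/2 + 1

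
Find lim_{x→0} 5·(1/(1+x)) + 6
Direct substitution at x = 0 gives 11.

Final answer: 11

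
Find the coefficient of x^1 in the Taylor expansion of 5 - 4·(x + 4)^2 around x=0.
Expand to order 1: 5 - 4·(x + 4)^2 = -32·x - 59 + O(x^2).
The coefficient of x^1 is -32.

Final answer: -32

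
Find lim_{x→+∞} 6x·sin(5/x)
As x → +∞: let u = 5/x → 0⁺; then 6·x·sin(5/x) = 6·5·sin(u)/u → 6·5·1 = 30.
Limit = 30.

Final answer: 30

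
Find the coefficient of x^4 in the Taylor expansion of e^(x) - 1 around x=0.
Expand to order 4: e^(x) - 1 = x^4/24 + x^3/6 + x^2/2 + x + O(x^5).
The coefficient of x^4 is 1/24.

Final answer: 1/24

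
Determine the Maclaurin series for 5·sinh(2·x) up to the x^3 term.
20·x^3/3 + 10·x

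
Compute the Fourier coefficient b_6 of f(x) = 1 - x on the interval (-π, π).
b_6 = (1/π) ∫_{-π}^{π} f(x)·sin(6x) dx.
Evaluate the integral (use parity and integration by parts as needed): b_6 = 1/3.

Final answer: 1/3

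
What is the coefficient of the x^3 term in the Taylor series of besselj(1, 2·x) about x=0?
Expand to order 3: besselj(1, 2·x) = -x^3/2 + x + O(x^4).
The coefficient of x^3 is -1/2.

Final answer: -1/2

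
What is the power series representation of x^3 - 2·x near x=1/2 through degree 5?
-7/8 - 5·(x - 1/2)/4 + 3·(x - 1/2)^2/2 + (x - 1/2)^3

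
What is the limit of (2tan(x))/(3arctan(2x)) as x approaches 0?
Both numerator and denominator → 0 as x → 0; this is a 0/0 indeterminate form.
Expand each to leading order near x = 0: numerator ~ 2·x, denominator ~ 6·x.
The limit of the ratio is 1/3.

Final answer: 1/3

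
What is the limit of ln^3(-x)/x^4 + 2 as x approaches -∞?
The quotient is an ∞/∞ indeterminate form as x → -∞.
Compare growth rates of the dominant terms (exponentials ≫ polynomials ≫ logarithms), or apply L'Hôpital's rule; the quotient → 0.
Adding the constant: 0 + 2 = 2. Limit = 2.

Final answer: 2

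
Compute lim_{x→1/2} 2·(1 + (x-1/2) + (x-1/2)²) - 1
Direct substitution at x = 1/2 gives 1.

Final answer: 1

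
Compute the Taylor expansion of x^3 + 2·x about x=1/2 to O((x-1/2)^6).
9/8 + 11·(x - 1/2)/4 + 3·(x - 1/2)^2/2 + (x - 1/2)^3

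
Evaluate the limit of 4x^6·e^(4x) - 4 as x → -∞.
The product is a 0·∞ indeterminate form at x → -∞.
Rewrite the product as 4x^6 / e^(-4x) (an ∞/∞ form) and apply L'Hôpital, or use the standard hierarchy e^(4|x|) ≫ |x^6| as x → -∞.
The indeterminate product → 0, so the limit = -4.

Final answer: -4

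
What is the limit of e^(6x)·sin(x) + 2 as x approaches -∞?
Evaluate the dominant behaviour as x → -∞; each term tends to a finite value or vanishes.
Limit = 2.

Final answer: 2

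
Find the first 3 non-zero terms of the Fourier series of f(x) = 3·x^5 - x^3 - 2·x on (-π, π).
(-122·π^2 + 6·π^4 + 728)·sin(x) + (-3·π^4 - 22 + 16·π^2)·sin(2·x) + (-46·π^2/9 + 56/27 + 2·π^4)·sin(3·x)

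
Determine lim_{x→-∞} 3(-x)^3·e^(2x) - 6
The product is a 0·∞ indeterminate form at x → -∞.
Rewrite the product as 3(-x)^3 / e^(-2x) (an ∞/∞ form) and apply L'Hôpital, or use the standard hierarchy e^(2|x|) ≫ |(-x)^3| as x → -∞.
The indeterminate product → 0, so the limit = -6.

Final answer: -6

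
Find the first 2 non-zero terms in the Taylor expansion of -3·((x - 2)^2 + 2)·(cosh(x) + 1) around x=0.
24·x - 36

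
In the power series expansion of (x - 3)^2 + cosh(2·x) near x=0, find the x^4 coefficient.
Expand to order 4: (x - 3)^2 + cosh(2·x) = 2·x^4/3 + 3·x^2 - 6·x + 10 + O(x^5).
The coefficient of x^4 is 2/3.

Final answer: 2/3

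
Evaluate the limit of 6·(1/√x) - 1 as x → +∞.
Evaluate the dominant behaviour as x → +∞; each term tends to a finite value or vanishes.
Limit = -1.

Final answer: -1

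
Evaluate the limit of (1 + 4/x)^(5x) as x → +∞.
As x → +∞: write (1 + 4/x)^(5x) = ((1 + 4/x)^x)^5 → (e^4)^5 = e^20.
Limit = e^(20).

Final answer: e^(20)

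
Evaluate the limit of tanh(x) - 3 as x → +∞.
Evaluate the dominant behaviour as x → +∞; each term tends to a finite value or vanishes.
Limit = -2.

Final answer: -2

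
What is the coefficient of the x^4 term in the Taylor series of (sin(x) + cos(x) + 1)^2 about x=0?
Expand to order 4: (sin(x) + cos(x) + 1)^2 = x^4/12 - 5·x^3/3 - x^2 + 4·x + 4 + O(x^5).
The coefficient of x^4 is 1/12.

Final answer: 1/12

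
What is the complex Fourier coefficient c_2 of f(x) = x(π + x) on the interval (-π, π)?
Compute the real Fourier coefficients first: a_2 = 1, b_2 = -π.
Then c_2 = (a_2 − i·b_2)/2 = 1/2 + i·π/2.

Final answer: 1/2 + i·π/2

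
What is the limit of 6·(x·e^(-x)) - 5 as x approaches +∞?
Evaluate the dominant behaviour as x → +∞; each term tends to a finite value or vanishes.
Limit = -5.

Final answer: -5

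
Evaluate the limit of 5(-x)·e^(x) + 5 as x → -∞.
The product is a 0·∞ indeterminate form at x → -∞.
Rewrite the product as 5(-x) / e^(-x) (an ∞/∞ form) and apply L'Hôpital, or use the standard hierarchy e^(|x|) ≫ |(-x)| as x → -∞.
The indeterminate product → 0, so the limit = 5.

Final answer: 5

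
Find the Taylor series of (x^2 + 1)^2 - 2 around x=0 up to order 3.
2·x^2 - 1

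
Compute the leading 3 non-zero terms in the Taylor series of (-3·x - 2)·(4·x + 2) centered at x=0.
-12·x^2 - 14·x - 4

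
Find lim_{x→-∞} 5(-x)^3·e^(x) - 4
The product is a 0·∞ indeterminate form at x → -∞.
Rewrite the product as 5(-x)^3 / e^(-x) (an ∞/∞ form) and apply L'Hôpital, or use the standard hierarchy e^(|x|) ≫ |(-x)^3| as x → -∞.
The indeterminate product → 0, so the limit = -4.

Final answer: -4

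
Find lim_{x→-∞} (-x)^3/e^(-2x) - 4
The quotient is an ∞/∞ indeterminate form as x → -∞.
Compare growth rates of the dominant terms (exponentials ≫ polynomials ≫ logarithms), or apply L'Hôpital's rule; the quotient → 0.
Adding the constant: 0 - 4 = -4. Limit = -4.

Final answer: -4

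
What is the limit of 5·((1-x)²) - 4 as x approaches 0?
Direct substitution at x = 0 gives 1.

Final answer: 1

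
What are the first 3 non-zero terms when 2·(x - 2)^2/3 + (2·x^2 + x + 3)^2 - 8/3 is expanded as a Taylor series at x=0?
41·x^2/3 + 10·x/3 + 9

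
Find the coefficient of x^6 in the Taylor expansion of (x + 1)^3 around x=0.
Expand to order 6: (x + 1)^3 = x^3 + 3·x^2 + 3·x + 1 + O(x^7).
The coefficient of x^6 is 0.

Final answer: 0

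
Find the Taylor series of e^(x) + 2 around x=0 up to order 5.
x^5/120 + x^4/24 + x^3/6 + x^2/2 + x + 3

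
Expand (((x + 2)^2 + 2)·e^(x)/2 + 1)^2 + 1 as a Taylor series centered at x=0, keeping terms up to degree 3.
56·x^3 + 57·x^2 + 40·x + 17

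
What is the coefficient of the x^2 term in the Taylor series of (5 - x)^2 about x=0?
Expand to order 2: (5 - x)^2 = x^2 - 10·x + 25 + O(x^3).
The coefficient of x^2 is 1.

Final answer: 1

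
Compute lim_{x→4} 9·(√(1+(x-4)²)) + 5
Direct substitution at x = 4 gives 14.

Final answer: 14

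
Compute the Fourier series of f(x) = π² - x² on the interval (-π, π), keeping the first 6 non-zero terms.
4·cos(x) - cos(2·x) + 4·cos(3·x)/9 - cos(4·x)/4 + 4·cos(5·x)/25 + 2·π^2/3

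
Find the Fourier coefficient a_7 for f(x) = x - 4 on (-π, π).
a_7 = (1/π) ∫_{-π}^{π} f(x)·cos(7x) dx.
Evaluate the integral (use parity and integration by parts as needed): a_7 = 0.

Final answer: 0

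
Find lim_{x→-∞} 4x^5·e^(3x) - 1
The product is a 0·∞ indeterminate form at x → -∞.
Rewrite the product as 4x^5 / e^(-3x) (an ∞/∞ form) and apply L'Hôpital, or use the standard hierarchy e^(3|x|) ≫ |x^5| as x → -∞.
The indeterminate product → 0, so the limit = -1.

Final answer: -1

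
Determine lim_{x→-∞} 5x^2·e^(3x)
This is a 0·∞ indeterminate form at x → -∞.
Rewrite the product as 5x^2 / e^(-3x) (an ∞/∞ form) and apply L'Hôpital, or use the standard hierarchy e^(3|x|) ≫ |x^2| as x → -∞.
The indeterminate product → 0, so the limit = 0.

Final answer: 0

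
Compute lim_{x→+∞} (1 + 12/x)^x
As x → +∞: this is the defining limit (1 + 12/x)^x → e^12.
Limit = e^(12).

Final answer: e^(12)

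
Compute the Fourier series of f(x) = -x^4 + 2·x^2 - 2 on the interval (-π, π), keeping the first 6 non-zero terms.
(-56 + 8·π^2)·cos(x) + (5 - 2·π^2)·cos(2·x) + (-40/27 + 8·π^2/9)·cos(3·x) + (11/16 - π^2/2)·cos(4·x) + (-248/625 + 8·π^2/25)·cos(5·x) - π^4/5 - 2 + 2·π^2/3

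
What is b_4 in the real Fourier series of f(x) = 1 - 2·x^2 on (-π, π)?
b_4 = (1/π) ∫_{-π}^{π} f(x)·sin(4x) dx.
Evaluate the integral (use parity and integration by parts as needed): b_4 = 0.

Final answer: 0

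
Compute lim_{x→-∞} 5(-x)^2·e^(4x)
This is a 0·∞ indeterminate form at x → -∞.
Rewrite the product as 5(-x)^2 / e^(-4x) (an ∞/∞ form) and apply L'Hôpital, or use the standard hierarchy e^(4|x|) ≫ |(-x)^2| as x → -∞.
The indeterminate product → 0, so the limit = 0.

Final answer: 0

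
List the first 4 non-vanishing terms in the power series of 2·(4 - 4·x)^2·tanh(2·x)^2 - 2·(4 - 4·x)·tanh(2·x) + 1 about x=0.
-704·x^3/3 + 144·x^2 - 16·x + 1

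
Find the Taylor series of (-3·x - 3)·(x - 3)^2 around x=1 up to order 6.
-24 + 12·(x - 1) + 6·(x - 1)^2 - 3·(x - 1)^3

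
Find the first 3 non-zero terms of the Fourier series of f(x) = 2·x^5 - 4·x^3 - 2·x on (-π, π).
(-88·π^2 + 4·π^4 + 524)·sin(x) + (-2·π^4 - 19 + 14·π^2)·sin(2·x) + (-152·π^2/27 + 196/81 + 4·π^4/3)·sin(3·x)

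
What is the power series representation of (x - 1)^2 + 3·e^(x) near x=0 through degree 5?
x^5/40 + x^4/8 + x^3/2 + 5·x^2/2 + x + 4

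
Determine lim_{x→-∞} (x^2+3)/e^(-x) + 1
The quotient is an ∞/∞ indeterminate form as x → -∞.
Compare growth rates of the dominant terms (exponentials ≫ polynomials ≫ logarithms), or apply L'Hôpital's rule; the quotient → 0.
Adding the constant: 0 + 1 = 1. Limit = 1.

Final answer: 1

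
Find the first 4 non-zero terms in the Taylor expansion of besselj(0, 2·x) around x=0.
-x^6/36 + x^4/4 - x^2 + 1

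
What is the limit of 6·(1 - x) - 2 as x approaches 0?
Direct substitution at x = 0 gives 4.

Final answer: 4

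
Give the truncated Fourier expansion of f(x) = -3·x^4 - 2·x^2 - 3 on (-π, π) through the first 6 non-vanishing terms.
(-136 + 24·π^2)·cos(x) + (7 - 6·π^2)·cos(2·x) + (-8/9 + 8·π^2/3)·cos(3·x) + (1/16 - 3·π^2/2)·cos(4·x) + (56/625 + 24·π^2/25)·cos(5·x) - 3·π^4/5 - 2·π^2/3 - 3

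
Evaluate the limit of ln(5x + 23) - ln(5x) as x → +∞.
This is an ∞ − ∞ indeterminate form.
Combine the logarithms: ln(5x+23) − ln(5x) = ln((5x+23)/(5x)) = ln(1 + 23/(5x)) → ln(1) = 0.
Limit = 0.

Final answer: 0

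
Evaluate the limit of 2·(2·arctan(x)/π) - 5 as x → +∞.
Evaluate the dominant behaviour as x → +∞; each term tends to a finite value or vanishes.
Limit = -3.

Final answer: -3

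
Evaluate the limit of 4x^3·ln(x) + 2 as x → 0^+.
The product is a 0·∞ indeterminate form at x → 0⁺.
Rewrite the product as 4·ln(x) / x^(-3) and apply L'Hôpital, or use the standard hierarchy x^(-3) ≫ |ln x| as x → 0⁺.
The indeterminate product → 0, so the limit = 2.

Final answer: 2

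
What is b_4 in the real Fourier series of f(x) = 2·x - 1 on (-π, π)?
b_4 = (1/π) ∫_{-π}^{π} f(x)·sin(4x) dx.
Evaluate the integral (use parity and integration by parts as needed): b_4 = -1.

Final answer: -1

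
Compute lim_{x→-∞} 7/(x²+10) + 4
Evaluate the dominant behaviour as x → -∞; each term tends to a finite value or vanishes.
Limit = 4.

Final answer: 4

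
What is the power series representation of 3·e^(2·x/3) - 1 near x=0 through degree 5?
4·x^5/1215 + 2·x^4/81 + 4·x^3/27 + 2·x^2/3 + 2·x + 2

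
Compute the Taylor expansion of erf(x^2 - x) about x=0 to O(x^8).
-41·x^7/(21·√(π)) + x^6/(3·√(π)) + 9·x^5/(5·√(π)) - 2·x^4/√(π) + 2·x^3/(3·√(π)) + 2·x^2/√(π) - 2·x/√(π)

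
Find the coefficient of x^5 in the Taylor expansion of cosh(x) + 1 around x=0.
Expand to order 5: cosh(x) + 1 = x^4/24 + x^2/2 + 2 + O(x^6).
The coefficient of x^5 is 0.

Final answer: 0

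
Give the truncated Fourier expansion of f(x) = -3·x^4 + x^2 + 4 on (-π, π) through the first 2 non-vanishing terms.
(-148 + 24·π^2)·cos(x) - 3·π^4/5 + π^2/3 + 4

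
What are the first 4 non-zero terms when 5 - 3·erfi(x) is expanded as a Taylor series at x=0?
-3·x^5/(5·√(π)) - 2·x^3/√(π) - 6·x/√(π) + 5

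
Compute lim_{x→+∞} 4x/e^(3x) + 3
The quotient is an ∞/∞ indeterminate form as x → +∞.
The exponential denominator e^(3x) dominates the polynomial numerator (e^x ≫ x as x → ∞), so the quotient → 0.
Adding the constant: 0 + 3 = 3. Limit = 3.

Final answer: 3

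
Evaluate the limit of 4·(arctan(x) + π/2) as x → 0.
Direct substitution at x = 0 gives 2·π.

Final answer: 2·π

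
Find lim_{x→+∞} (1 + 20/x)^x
As x → +∞: this is the defining limit (1 + 20/x)^x → e^20.
Limit = e^(20).

Final answer: e^(20)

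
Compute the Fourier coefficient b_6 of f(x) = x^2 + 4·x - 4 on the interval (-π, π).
b_6 = (1/π) ∫_{-π}^{π} f(x)·sin(6x) dx.
Evaluate the integral (use parity and integration by parts as needed): b_6 = -4/3.

Final answer: -4/3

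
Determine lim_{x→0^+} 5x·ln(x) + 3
The product is a 0·∞ indeterminate form at x → 0⁺.
Rewrite the product as 5·ln(x) / x^(-1) and apply L'Hôpital, or use the standard hierarchy x^(-1) ≫ |ln x| as x → 0⁺.
The indeterminate product → 0, so the limit = 3.

Final answer: 3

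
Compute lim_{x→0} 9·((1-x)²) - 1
Direct substitution at x = 0 gives 8.

Final answer: 8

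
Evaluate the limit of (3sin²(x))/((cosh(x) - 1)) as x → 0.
Both numerator and denominator → 0 as x → 0; this is a 0/0 indeterminate form.
Expand each to leading order near x = 0: numerator ~ 3·x^2, denominator ~ x^2/2.
The limit of the ratio is 6.

Final answer: 6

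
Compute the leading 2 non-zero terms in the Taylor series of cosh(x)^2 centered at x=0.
x^2 + 1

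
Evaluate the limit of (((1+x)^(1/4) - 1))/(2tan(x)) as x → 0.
Both numerator and denominator → 0 as x → 0; this is a 0/0 indeterminate form.
Expand each to leading order near x = 0: numerator ~ x/4, denominator ~ 2·x.
The limit of the ratio is 1/8.

Final answer: 1/8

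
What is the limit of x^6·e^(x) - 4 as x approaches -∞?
The product is a 0·∞ indeterminate form at x → -∞.
Rewrite the product as x^6 / e^(-x) (an ∞/∞ form) and apply L'Hôpital, or use the standard hierarchy e^(|x|) ≫ |x^6| as x → -∞.
The indeterminate product → 0, so the limit = -4.

Final answer: -4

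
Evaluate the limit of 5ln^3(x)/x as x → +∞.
This is an ∞/∞ indeterminate form as x → +∞.
The polynomial denominator x dominates the logarithmic numerator (any positive power of x ≫ ln^3(x) as x → ∞), so the quotient → 0.
Limit = 0.

Final answer: 0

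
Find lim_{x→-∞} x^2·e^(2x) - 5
The product is a 0·∞ indeterminate form at x → -∞.
Rewrite the product as x^2 / e^(-2x) (an ∞/∞ form) and apply L'Hôpital, or use the standard hierarchy e^(2|x|) ≫ |x^2| as x → -∞.
The indeterminate product → 0, so the limit = -5.

Final answer: -5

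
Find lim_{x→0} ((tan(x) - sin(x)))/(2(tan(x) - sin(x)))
Both numerator and denominator → 0 as x → 0; this is a 0/0 indeterminate form.
Expand each to leading order near x = 0: numerator ~ x^3/2, denominator ~ x^3.
The limit of the ratio is 1/2.

Final answer: 1/2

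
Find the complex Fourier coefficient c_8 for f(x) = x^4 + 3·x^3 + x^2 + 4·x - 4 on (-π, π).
Compute the real Fourier coefficients first: a_8 = 13/256 + π^2/8, b_8 = -3·π^2/4 - 119/128.
Then c_8 = (a_8 − i·b_8)/2 = 13/512 + π^2/16 + 119·i/256 + 3·i·π^2/8.

Final answer: 13/512 + π^2/16 + 119·i/256 + 3·i·π^2/8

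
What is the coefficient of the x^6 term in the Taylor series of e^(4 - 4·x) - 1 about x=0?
Expand to order 6: e^(4 - 4·x) - 1 = 256·x^6·e^(4)/45 - 128·x^5·e^(4)/15 + 32·x^4·e^(4)/3 - 32·x^3·e^(4)/3 + 8·x^2·e^(4) - 4·x·e^(4) - 1 + e^(4) + O(x^7).
The coefficient of x^6 is 256·e^(4)/45.

Final answer: 256·e^(4)/45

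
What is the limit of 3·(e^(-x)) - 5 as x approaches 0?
Direct substitution at x = 0 gives -2.

Final answer: -2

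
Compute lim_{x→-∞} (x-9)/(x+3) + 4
Evaluate the dominant behaviour as x → -∞; each term tends to a finite value or vanishes.
Limit = 5.

Final answer: 5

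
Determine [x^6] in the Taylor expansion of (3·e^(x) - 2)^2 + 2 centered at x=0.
Expand to order 6: (3·e^(x) - 2)^2 + 2 = 47·x^6/60 + 23·x^5/10 + 11·x^4/2 + 10·x^3 + 12·x^2 + 6·x + 3 + O(x^7).
The coefficient of x^6 is 47/60.

Final answer: 47/60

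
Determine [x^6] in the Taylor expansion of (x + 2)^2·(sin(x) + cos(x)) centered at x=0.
Expand to order 6: (x + 2)^2·(sin(x) + cos(x)) = 5·x^6/72 + x^5/30 - x^4 - 5·x^3/3 + 3·x^2 + 8·x + 4 + O(x^7).
The coefficient of x^6 is 5/72.

Final answer: 5/72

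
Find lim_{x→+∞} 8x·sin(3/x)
As x → +∞: let u = 3/x → 0⁺; then 8·x·sin(3/x) = 8·3·sin(u)/u → 8·3·1 = 24.
Limit = 24.

Final answer: 24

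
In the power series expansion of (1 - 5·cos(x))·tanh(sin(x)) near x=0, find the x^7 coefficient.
Expand to order 7: (1 - 5·cos(x))·tanh(sin(x)) = 27·x^7/16 - 323·x^5/120 + 9·x^3/2 - 4·x + O(x^8).
The coefficient of x^7 is 27/16.

Final answer: 27/16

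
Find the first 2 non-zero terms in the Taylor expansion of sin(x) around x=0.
-x^3/6 + x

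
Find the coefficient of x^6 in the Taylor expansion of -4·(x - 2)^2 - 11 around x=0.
Expand to order 6: -4·(x - 2)^2 - 11 = -4·x^2 + 16·x - 27 + O(x^7).
The coefficient of x^6 is 0.

Final answer: 0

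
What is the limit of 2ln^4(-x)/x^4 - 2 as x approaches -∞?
The quotient is an ∞/∞ indeterminate form as x → -∞.
Compare growth rates of the dominant terms (exponentials ≫ polynomials ≫ logarithms), or apply L'Hôpital's rule; the quotient → 0.
Adding the constant: 0 - 2 = -2. Limit = -2.

Final answer: -2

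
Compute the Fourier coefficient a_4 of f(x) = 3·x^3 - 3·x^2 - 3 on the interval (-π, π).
a_4 = (1/π) ∫_{-π}^{π} f(x)·cos(4x) dx.
Evaluate the integral (use parity and integration by parts as needed): a_4 = -3/4.

Final answer: -3/4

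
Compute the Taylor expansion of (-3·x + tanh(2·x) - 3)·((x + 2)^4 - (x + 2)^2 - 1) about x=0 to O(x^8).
6136·x^7/315 + 1472·x^6/15 - 77·x^5/5 - 257·x^4/3 - 229·x^3/3 - 97·x^2 - 95·x - 33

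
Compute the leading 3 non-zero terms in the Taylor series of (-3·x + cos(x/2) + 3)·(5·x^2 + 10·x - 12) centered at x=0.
-17·x^2/2 + 76·x - 48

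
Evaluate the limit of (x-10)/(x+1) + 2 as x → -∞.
Evaluate the dominant behaviour as x → -∞; each term tends to a finite value or vanishes.
Limit = 3.

Final answer: 3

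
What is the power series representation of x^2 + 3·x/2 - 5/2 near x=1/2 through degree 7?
-3/2 + 5·(x - 1/2)/2 + (x - 1/2)^2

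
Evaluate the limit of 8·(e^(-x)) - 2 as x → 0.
Direct substitution at x = 0 gives 6.

Final answer: 6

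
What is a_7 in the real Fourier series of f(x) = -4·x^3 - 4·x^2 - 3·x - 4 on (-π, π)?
a_7 = (1/π) ∫_{-π}^{π} f(x)·cos(7x) dx.
Evaluate the integral (use parity and integration by parts as needed): a_7 = 16/49.

Final answer: 16/49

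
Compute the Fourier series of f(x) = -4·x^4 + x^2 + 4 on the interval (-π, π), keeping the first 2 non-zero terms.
(-196 + 32·π^2)·cos(x) - 4·π^4/5 + π^2/3 + 4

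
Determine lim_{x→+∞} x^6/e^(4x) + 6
The quotient is an ∞/∞ indeterminate form as x → +∞.
The exponential denominator e^(4x) dominates the polynomial numerator (e^x ≫ x^6 as x → ∞), so the quotient → 0.
Adding the constant: 0 + 6 = 6. Limit = 6.

Final answer: 6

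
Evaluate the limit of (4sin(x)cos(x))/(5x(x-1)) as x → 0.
Both numerator and denominator → 0 as x → 0; this is a 0/0 indeterminate form.
Expand each to leading order near x = 0: numerator ~ 4·x, denominator ~ -5·x.
The limit of the ratio is -4/5.

Final answer: -4/5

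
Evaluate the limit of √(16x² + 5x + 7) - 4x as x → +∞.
As x → +∞: multiply by the conjugate to get (5x+7)/(√(16x²+5x+7)+4x); the denominator ~ 8x, so the limit is 5/8.
Limit = 5/8.

Final answer: 5/8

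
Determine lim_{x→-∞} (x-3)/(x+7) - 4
Evaluate the dominant behaviour as x → -∞; each term tends to a finite value or vanishes.
Limit = -3.

Final answer: -3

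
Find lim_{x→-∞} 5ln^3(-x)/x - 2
The quotient is an ∞/∞ indeterminate form as x → -∞.
Compare growth rates of the dominant terms (exponentials ≫ polynomials ≫ logarithms), or apply L'Hôpital's rule; the quotient → 0.
Adding the constant: 0 - 2 = -2. Limit = -2.

Final answer: -2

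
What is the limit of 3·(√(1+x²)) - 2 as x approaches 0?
Direct substitution at x = 0 gives 1.

Final answer: 1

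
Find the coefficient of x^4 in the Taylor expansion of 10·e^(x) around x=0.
Expand to order 4: 10·e^(x) = 5·x^4/12 + 5·x^3/3 + 5·x^2 + 10·x + 10 + O(x^5).
The coefficient of x^4 is 5/12.

Final answer: 5/12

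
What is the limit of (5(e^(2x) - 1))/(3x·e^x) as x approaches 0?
Both numerator and denominator → 0 as x → 0; this is a 0/0 indeterminate form.
Expand each to leading order near x = 0: numerator ~ 10·x, denominator ~ 3·x.
The limit of the ratio is 10/3.

Final answer: 10/3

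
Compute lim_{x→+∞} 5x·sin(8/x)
As x → +∞: let u = 8/x → 0⁺; then 5·x·sin(8/x) = 5·8·sin(u)/u → 5·8·1 = 40.
Limit = 40.

Final answer: 40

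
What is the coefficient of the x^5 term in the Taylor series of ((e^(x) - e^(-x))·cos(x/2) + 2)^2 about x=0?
Expand to order 5: ((e^(x) - e^(-x))·cos(x/2) + 2)^2 = -19·x^5/240 + x^4/3 + x^3/3 + 4·x^2 + 8·x + 4 + O(x^6).
The coefficient of x^5 is -19/240.

Final answer: -19/240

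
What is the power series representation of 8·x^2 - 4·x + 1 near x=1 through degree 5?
5 + 12·(x - 1) + 8·(x - 1)^2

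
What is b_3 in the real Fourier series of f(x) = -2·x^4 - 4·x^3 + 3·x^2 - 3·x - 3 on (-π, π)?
b_3 = (1/π) ∫_{-π}^{π} f(x)·sin(3x) dx.
Evaluate the integral (use parity and integration by parts as needed): b_3 = -8·π^2/3 - 2/9.

Final answer: -8·π^2/3 - 2/9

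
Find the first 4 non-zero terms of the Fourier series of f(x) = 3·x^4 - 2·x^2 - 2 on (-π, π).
(152 - 24·π^2)·cos(x) + (-11 + 6·π^2)·cos(2·x) + (8/3 - 8·π^2/3)·cos(3·x) - 2·π^2/3 - 2 + 3·π^4/5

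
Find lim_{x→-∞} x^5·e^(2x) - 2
The product is a 0·∞ indeterminate form at x → -∞.
Rewrite the product as x^5 / e^(-2x) (an ∞/∞ form) and apply L'Hôpital, or use the standard hierarchy e^(2|x|) ≫ |x^5| as x → -∞.
The indeterminate product → 0, so the limit = -2.

Final answer: -2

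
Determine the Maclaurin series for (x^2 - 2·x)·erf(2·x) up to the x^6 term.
-64·x^6/(5·√(π)) - 16·x^5/(3·√(π)) + 32·x^4/(3·√(π)) + 4·x^3/√(π) - 8·x^2/√(π)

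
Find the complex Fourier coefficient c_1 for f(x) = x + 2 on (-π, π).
Compute the real Fourier coefficients first: a_1 = 0, b_1 = 2.
Then c_1 = (a_1 − i·b_1)/2 = -i.

Final answer: -i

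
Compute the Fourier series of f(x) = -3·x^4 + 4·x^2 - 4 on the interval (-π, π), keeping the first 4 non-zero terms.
(-160 + 24·π^2)·cos(x) + (13 - 6·π^2)·cos(2·x) + (-32/9 + 8·π^2/3)·cos(3·x) - 3·π^4/5 - 4 + 4·π^2/3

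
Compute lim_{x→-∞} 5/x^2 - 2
Evaluate the dominant behaviour as x → -∞; each term tends to a finite value or vanishes.
Limit = -2.

Final answer: -2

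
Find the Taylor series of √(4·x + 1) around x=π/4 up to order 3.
√(1 + π) + 2·(x - π/4)/√(1 + π) - 2·(x - π/4)^2/(√(1 + π) + π·√(1 + π)) + 4·(x - π/4)^3/(√(1 + π) + 2·π·√(1 + π) + π^2·√(1 + π))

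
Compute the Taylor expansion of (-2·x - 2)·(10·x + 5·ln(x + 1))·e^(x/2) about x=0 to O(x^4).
-175·x^3/12 - 40·x^2 - 30·x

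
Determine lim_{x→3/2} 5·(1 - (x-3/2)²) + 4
Direct substitution at x = 3/2 gives 9.

Final answer: 9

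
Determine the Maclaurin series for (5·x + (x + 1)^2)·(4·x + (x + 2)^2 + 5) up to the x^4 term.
x^4 + 15·x^3 + 66·x^2 + 71·x + 9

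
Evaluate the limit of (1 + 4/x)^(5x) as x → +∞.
As x → +∞: write (1 + 4/x)^(5x) = ((1 + 4/x)^x)^5 → (e^4)^5 = e^20.
Limit = e^(20).

Final answer: e^(20)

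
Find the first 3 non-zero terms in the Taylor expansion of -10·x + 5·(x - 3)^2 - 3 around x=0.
5·x^2 - 40·x + 42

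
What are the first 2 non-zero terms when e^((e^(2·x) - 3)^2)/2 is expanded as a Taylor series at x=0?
-4·x·e^(4) + e^(4)/2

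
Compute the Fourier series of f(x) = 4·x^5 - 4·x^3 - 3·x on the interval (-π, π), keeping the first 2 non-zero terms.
(-168·π^2 + 8·π^4 + 1002)·sin(x) + (-4·π^4 - 33 + 24·π^2)·sin(2·x)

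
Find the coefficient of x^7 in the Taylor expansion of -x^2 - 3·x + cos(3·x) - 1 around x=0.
Expand to order 7: -x^2 - 3·x + cos(3·x) - 1 = -81·x^6/80 + 27·x^4/8 - 11·x^2/2 - 3·x + O(x^8).
The coefficient of x^7 is 0.

Final answer: 0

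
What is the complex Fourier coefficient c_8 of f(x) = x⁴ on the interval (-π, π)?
Compute the real Fourier coefficients first: a_8 = -3/256 + π^2/8, b_8 = 0.
Then c_8 = (a_8 − i·b_8)/2 = -3/512 + π^2/16.

Final answer: -3/512 + π^2/16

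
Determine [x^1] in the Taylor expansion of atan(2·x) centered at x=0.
Expand to order 1: atan(2·x) = 2·x + O(x^2).
The coefficient of x^1 is 2.

Final answer: 2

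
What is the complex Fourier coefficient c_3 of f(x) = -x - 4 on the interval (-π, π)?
Compute the real Fourier coefficients first: a_3 = 0, b_3 = -2/3.
Then c_3 = (a_3 − i·b_3)/2 = i/3.

Final answer: i/3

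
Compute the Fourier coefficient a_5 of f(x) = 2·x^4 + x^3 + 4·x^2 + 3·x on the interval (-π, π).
a_5 = (1/π) ∫_{-π}^{π} f(x)·cos(5x) dx.
Evaluate the integral (use parity and integration by parts as needed): a_5 = -16·π^2/25 - 304/625.

Final answer: -16·π^2/25 - 304/625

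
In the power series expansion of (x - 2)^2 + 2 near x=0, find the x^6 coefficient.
Expand to order 6: (x - 2)^2 + 2 = x^2 - 4·x + 6 + O(x^7).
The coefficient of x^6 is 0.

Final answer: 0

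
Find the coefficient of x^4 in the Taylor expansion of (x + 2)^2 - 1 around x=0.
Expand to order 4: (x + 2)^2 - 1 = x^2 + 4·x + 3 + O(x^5).
The coefficient of x^4 is 0.

Final answer: 0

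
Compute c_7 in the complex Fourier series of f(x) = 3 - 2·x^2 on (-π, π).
Compute the real Fourier coefficients first: a_7 = 8/49, b_7 = 0.
Then c_7 = (a_7 − i·b_7)/2 = 4/49.

Final answer: 4/49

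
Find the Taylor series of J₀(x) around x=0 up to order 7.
-x^6/2304 + x^4/64 - x^2/4 + 1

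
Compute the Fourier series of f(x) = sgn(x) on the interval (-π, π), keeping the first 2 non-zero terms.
4·sin(x)/π + 4·sin(3·x)/(3·π)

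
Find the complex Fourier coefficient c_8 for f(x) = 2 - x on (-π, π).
Compute the real Fourier coefficients first: a_8 = 0, b_8 = 1/4.
Then c_8 = (a_8 − i·b_8)/2 = -i/8.

Final answer: -i/8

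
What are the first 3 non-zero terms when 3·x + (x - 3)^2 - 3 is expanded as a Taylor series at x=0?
x^2 - 3·x + 6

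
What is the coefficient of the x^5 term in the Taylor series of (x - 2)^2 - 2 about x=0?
Expand to order 5: (x - 2)^2 - 2 = x^2 - 4·x + 2 + O(x^6).
The coefficient of x^5 is 0.

Final answer: 0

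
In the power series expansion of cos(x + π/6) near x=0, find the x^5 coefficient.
Expand to order 5: cos(x + π/6) = -x^5/240 + √(3)·x^4/48 + x^3/12 - √(3)·x^2/4 - x/2 + √(3)/2 + O(x^6).
The coefficient of x^5 is -1/240.

Final answer: -1/240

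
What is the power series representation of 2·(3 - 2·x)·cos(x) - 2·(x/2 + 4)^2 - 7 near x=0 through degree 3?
2·x^3 - 7·x^2/2 - 12·x - 33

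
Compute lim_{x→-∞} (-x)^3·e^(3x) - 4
The product is a 0·∞ indeterminate form at x → -∞.
Rewrite the product as (-x)^3 / e^(-3x) (an ∞/∞ form) and apply L'Hôpital, or use the standard hierarchy e^(3|x|) ≫ |(-x)^3| as x → -∞.
The indeterminate product → 0, so the limit = -4.

Final answer: -4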